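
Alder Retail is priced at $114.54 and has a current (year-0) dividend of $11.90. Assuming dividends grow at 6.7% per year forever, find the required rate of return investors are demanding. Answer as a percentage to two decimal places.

17.79%

Rearranging the constant-growth DDM: r = D₁/P₀ + g.
D₁ = 11.90 × (1 + 0.067) = 12.6973.
r = 12.6973 / 114.54 + 0.067 = 0.11085 + 0.067 = 0.17785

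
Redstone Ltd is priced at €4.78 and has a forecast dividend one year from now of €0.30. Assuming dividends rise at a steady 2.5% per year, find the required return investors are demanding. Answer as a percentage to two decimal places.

Rearranging the constant-growth DDM: r = D₁/P₀ + g.
r = 0.3000 / 4.78 + 0.025 = 0.06276 + 0.025 = 0.08776

8.78%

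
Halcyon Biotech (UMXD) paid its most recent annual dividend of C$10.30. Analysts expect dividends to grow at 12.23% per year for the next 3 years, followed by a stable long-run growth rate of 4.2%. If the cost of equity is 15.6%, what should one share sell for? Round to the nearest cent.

C$115.28

Two-stage DDM. Project D₁…D_3 at 0.1223, terminal growth 0.042, discount at r = 0.156.
D_1 = 11.5597
D_2 = 12.9734
D_3 = 14.5601
Terminal value at t=3: TV = D_4/(r−g) = 15.1716/(0.156−0.042) = 133.0843
P₀ = 11.5597/(1+0.156)^1 + 12.9734/(1+0.156)^2 + 14.5601/(1+0.156)^3 + 133.0843/(1+0.156)^3 = 115.2828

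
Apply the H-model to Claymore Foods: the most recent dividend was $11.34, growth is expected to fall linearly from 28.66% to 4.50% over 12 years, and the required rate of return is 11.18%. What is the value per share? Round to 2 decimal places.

$423.48

H-model: P₀ = D₀[(1+g_L) + H(g_S−g_L)]/(r−g_L), with H = 12/2 = 6.
P₀ = 11.34 × [(1+0.045) + 6×(0.2866−0.045)] / (0.1118−0.045)
   = 11.34 × 2.4946 / 0.0668 = 423.4845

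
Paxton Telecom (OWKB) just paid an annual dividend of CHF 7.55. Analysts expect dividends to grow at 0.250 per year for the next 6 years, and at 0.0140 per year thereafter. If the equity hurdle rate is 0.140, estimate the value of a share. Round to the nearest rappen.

Two-stage DDM. Project D₁…D_6 at 0.25, terminal growth 0.014, discount at r = 0.14.
D_1 = 9.4375
D_2 = 11.7969
D_3 = 14.7461
D_4 = 18.4326
D_5 = 23.0408
D_6 = 28.8010
Terminal value at t=6: TV = D_7/(r−g) = 29.2042/(0.14−0.014) = 231.7792
P₀ = 9.4375/(1+0.14)^1 + 11.7969/(1+0.14)^2 + 14.7461/(1+0.14)^3 + 18.4326/(1+0.14)^4 + 23.0408/(1+0.14)^5 + 28.8010/(1+0.14)^6 + 231.7792/(1+0.14)^6 = 168.9061

CHF 168.91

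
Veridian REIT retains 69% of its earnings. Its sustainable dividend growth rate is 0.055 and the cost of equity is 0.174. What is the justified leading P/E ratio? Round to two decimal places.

Payout ratio b = 1 − 0.69 = 0.31.
Justified leading P/E = b/(r−g) = 0.31/(0.174−0.055) = 2.6050

2.61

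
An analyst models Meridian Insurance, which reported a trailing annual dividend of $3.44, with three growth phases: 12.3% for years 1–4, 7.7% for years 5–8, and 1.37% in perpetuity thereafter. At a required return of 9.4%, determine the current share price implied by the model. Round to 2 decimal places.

$74.68

Three-stage DDM. Project D₁…D_8; terminal Gordon value at t=8 with g = 0.0137; discount at r = 0.094.
D_1 = 3.8631
D_2 = 4.3383
D_3 = 4.8719
D_4 = 5.4711
D_5 = 5.8924
D_6 = 6.3461
D_7 = 6.8348
D_8 = 7.3611
TV_8 = 7.4619/(0.094−0.0137) = 92.9253
P₀ = Σ Dₜ/(1+r)ᵗ + TV_8/(1+r)^8 = 74.6794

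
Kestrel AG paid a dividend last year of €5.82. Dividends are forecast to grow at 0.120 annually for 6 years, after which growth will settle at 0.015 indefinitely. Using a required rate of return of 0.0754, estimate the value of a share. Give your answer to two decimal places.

€165.16

Two-stage DDM. Project D₁…D_6 at 0.12, terminal growth 0.015, discount at r = 0.0754.
D_1 = 6.5184
D_2 = 7.3006
D_3 = 8.1767
D_4 = 9.1579
D_5 = 10.2568
D_6 = 11.4876
Terminal value at t=6: TV = D_7/(r−g) = 11.6600/(0.0754−0.015) = 193.0457
P₀ = 6.5184/(1+0.0754)^1 + 7.3006/(1+0.0754)^2 + 8.1767/(1+0.0754)^3 + 9.1579/(1+0.0754)^4 + 10.2568/(1+0.0754)^5 + 11.4876/(1+0.0754)^6 + 193.0457/(1+0.0754)^6 = 165.1614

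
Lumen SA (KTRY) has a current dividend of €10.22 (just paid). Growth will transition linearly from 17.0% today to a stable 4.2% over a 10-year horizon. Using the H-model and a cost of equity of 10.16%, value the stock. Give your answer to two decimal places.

€288.42

H-model: P₀ = D₀[(1+g_L) + H(g_S−g_L)]/(r−g_L), with H = 10/2 = 5.
P₀ = 10.22 × [(1+0.042) + 5×(0.17−0.042)] / (0.1016−0.042)
   = 10.22 × 1.6820 / 0.0596 = 288.4235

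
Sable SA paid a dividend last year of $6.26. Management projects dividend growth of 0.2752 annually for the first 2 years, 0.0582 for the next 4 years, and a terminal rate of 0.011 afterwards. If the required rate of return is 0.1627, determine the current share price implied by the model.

Three-stage DDM. Project D₁…D_6; terminal Gordon value at t=6 with g = 0.011; discount at r = 0.1627.
D_1 = 7.9828
D_2 = 10.1796
D_3 = 10.7721
D_4 = 11.3990
D_5 = 12.0624
D_6 = 12.7644
TV_6 = 12.9049/(0.1627−0.011) = 85.0683
P₀ = Σ Dₜ/(1+r)ᵗ + TV_6/(1+r)^6 = 72.7614

$72.76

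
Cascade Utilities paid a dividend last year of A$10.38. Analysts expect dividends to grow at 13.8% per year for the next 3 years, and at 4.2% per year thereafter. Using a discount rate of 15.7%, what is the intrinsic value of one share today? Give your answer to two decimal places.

A$119.62

Two-stage DDM. Project D₁…D_3 at 0.138, terminal growth 0.042, discount at r = 0.157.
D_1 = 11.8124
D_2 = 13.4426
D_3 = 15.2976
Terminal value at t=3: TV = D_4/(r−g) = 15.9401/(0.157−0.042) = 138.6098
P₀ = 11.8124/(1+0.157)^1 + 13.4426/(1+0.157)^2 + 15.2976/(1+0.157)^3 + 138.6098/(1+0.157)^3 = 119.6224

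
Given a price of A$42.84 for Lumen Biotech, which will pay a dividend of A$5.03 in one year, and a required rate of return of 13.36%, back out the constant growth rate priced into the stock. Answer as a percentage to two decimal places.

1.62%

From P₀ = D₁/(r − g), the implied growth is g = r − D₁/P₀.
g = 0.1336 − 5.03/42.84 = 0.1336 − 0.11741 = 0.01619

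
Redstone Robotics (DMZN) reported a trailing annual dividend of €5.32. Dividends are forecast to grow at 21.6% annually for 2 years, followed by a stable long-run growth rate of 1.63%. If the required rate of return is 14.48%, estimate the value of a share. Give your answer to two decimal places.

Two-stage DDM. Project D₁…D_2 at 0.216, terminal growth 0.0163, discount at r = 0.1448.
D_1 = 6.4691
D_2 = 7.8664
Terminal value at t=2: TV = D_3/(r−g) = 7.9947/(0.1448−0.0163) = 62.2154
P₀ = 6.4691/(1+0.1448)^1 + 7.8664/(1+0.1448)^2 + 62.2154/(1+0.1448)^2 = 59.1253

€59.13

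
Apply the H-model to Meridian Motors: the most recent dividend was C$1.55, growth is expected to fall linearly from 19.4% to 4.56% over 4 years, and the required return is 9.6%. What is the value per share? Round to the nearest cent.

H-model: P₀ = D₀[(1+g_L) + H(g_S−g_L)]/(r−g_L), with H = 4/2 = 2.
P₀ = 1.55 × [(1+0.0456) + 2×(0.194−0.0456)] / (0.096−0.0456)
   = 1.55 × 1.3424 / 0.0504 = 41.2841

C$41.28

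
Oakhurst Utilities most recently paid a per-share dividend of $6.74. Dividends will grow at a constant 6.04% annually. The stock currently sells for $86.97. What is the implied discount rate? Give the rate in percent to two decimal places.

14.26%

Rearranging the constant-growth DDM: r = D₁/P₀ + g.
D₁ = 6.74 × (1 + 0.0604) = 7.1471.
r = 7.1471 / 86.97 + 0.0604 = 0.08218 + 0.0604 = 0.14258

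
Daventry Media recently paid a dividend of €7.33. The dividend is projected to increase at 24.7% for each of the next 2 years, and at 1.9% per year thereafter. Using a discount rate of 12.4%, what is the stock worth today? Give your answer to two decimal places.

€104.71

Two-stage DDM. Project D₁…D_2 at 0.247, terminal growth 0.019, discount at r = 0.124.
D_1 = 9.1405
D_2 = 11.3982
Terminal value at t=2: TV = D_3/(r−g) = 11.6148/(0.124−0.019) = 110.6170
P₀ = 9.1405/(1+0.124)^1 + 11.3982/(1+0.124)^2 + 110.6170/(1+0.124)^2 = 104.7108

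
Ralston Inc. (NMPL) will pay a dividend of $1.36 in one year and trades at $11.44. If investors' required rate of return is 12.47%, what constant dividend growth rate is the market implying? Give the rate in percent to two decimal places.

From P₀ = D₁/(r − g), the implied growth is g = r − D₁/P₀.
g = 0.1247 − 1.36/11.44 = 0.1247 − 0.11888 = 0.00582

0.58%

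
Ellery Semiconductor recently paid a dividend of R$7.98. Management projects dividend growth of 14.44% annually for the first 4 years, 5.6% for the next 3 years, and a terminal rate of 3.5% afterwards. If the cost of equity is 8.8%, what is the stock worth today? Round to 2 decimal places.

R$238.30

Three-stage DDM. Project D₁…D_7; terminal Gordon value at t=7 with g = 0.035; discount at r = 0.088.
D_1 = 9.1323
D_2 = 10.4510
D_3 = 11.9601
D_4 = 13.6872
D_5 = 14.4537
D_6 = 15.2631
D_7 = 16.1178
TV_7 = 16.6819/(0.088−0.035) = 314.7535
P₀ = Σ Dₜ/(1+r)ᵗ + TV_7/(1+r)^7 = 238.2988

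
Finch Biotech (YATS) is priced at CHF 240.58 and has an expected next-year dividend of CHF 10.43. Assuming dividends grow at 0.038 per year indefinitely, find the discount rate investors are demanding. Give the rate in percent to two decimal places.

Rearranging the constant-growth DDM: r = D₁/P₀ + g.
r = 10.4300 / 240.58 + 0.038 = 0.04335 + 0.038 = 0.08135

8.14%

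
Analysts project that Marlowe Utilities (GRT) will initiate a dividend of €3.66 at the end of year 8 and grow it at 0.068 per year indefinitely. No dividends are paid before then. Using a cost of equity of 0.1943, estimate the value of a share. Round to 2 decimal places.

€8.36

Deferred-dividend DDM. At t=7 the remaining stream is a growing perpetuity with first payment D_8 = 3.66.
V_7 = D_8/(r−g) = 3.66/(0.1943−0.068) = 28.9786
P₀ = V_7/(1+r)^7 = 28.9786/(1+0.1943)^7 = 8.3615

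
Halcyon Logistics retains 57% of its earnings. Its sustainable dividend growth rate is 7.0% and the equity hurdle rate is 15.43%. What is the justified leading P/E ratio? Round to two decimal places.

Payout ratio b = 1 − 0.57 = 0.43.
Justified leading P/E = b/(r−g) = 0.43/(0.1543−0.07) = 5.1008

5.10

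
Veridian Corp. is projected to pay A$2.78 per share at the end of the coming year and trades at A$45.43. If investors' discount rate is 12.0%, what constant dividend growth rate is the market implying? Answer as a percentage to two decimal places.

5.88%

From P₀ = D₁/(r − g), the implied growth is g = r − D₁/P₀.
g = 0.12 − 2.78/45.43 = 0.12 − 0.06119 = 0.05881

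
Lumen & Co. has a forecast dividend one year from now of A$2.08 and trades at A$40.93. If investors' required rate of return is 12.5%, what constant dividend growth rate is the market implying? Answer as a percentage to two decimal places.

From P₀ = D₁/(r − g), the implied growth is g = r − D₁/P₀.
g = 0.125 − 2.08/40.93 = 0.125 − 0.05082 = 0.07418

7.42%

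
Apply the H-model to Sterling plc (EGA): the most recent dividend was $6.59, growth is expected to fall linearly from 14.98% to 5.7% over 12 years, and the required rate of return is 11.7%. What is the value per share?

$177.25

H-model: P₀ = D₀[(1+g_L) + H(g_S−g_L)]/(r−g_L), with H = 12/2 = 6.
P₀ = 6.59 × [(1+0.057) + 6×(0.1498−0.057)] / (0.117−0.057)
   = 6.59 × 1.6138 / 0.06 = 177.2490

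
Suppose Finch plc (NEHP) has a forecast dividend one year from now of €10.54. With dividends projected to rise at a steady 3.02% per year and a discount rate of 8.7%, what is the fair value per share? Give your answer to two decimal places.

€185.56

Gordon growth model: P₀ = D₁/(r − g), with D₁ = 10.54 given directly.
P₀ = 10.5400 / (0.087 − 0.0302) = 10.5400 / 0.0568 = 185.5634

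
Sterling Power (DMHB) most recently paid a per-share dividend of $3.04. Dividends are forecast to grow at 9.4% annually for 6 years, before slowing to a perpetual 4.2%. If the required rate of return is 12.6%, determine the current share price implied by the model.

Two-stage DDM. Project D₁…D_6 at 0.094, terminal growth 0.042, discount at r = 0.126.
D_1 = 3.3258
D_2 = 3.6384
D_3 = 3.9804
D_4 = 4.3545
D_5 = 4.7639
D_6 = 5.2117
Terminal value at t=6: TV = D_7/(r−g) = 5.4306/(0.126−0.042) = 64.6496
P₀ = 3.3258/(1+0.126)^1 + 3.6384/(1+0.126)^2 + 3.9804/(1+0.126)^3 + 4.3545/(1+0.126)^4 + 4.7639/(1+0.126)^5 + 5.2117/(1+0.126)^6 + 64.6496/(1+0.126)^6 = 48.2294

$48.23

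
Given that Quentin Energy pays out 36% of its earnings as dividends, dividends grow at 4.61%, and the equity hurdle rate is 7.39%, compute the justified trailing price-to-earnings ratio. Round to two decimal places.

13.55

Justified trailing P/E = b(1+g)/(r−g) = 0.36×(1+0.0461)/(0.0739−0.0461) = 13.5466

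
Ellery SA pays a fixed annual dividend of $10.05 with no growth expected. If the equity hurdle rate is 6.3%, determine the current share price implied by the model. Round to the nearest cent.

Zero-growth DDM (perpetuity): P₀ = D/r = 10.05 / 0.063 = 159.5238

$159.52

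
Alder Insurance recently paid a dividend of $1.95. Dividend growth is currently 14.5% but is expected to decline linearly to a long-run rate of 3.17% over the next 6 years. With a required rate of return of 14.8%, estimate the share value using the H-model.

H-model: P₀ = D₀[(1+g_L) + H(g_S−g_L)]/(r−g_L), with H = 6/2 = 3.
P₀ = 1.95 × [(1+0.0317) + 3×(0.145−0.0317)] / (0.148−0.0317)
   = 1.95 × 1.3716 / 0.1163 = 22.9976

$23.00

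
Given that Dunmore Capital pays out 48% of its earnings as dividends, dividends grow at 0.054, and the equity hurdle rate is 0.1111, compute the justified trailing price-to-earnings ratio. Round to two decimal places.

8.86

Justified trailing P/E = b(1+g)/(r−g) = 0.48×(1+0.054)/(0.1111−0.054) = 8.8602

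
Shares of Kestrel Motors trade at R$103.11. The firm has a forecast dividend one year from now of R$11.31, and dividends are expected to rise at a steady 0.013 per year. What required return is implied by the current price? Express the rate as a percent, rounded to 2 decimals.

12.27%

Rearranging the constant-growth DDM: r = D₁/P₀ + g.
r = 11.3100 / 103.11 + 0.013 = 0.10969 + 0.013 = 0.12269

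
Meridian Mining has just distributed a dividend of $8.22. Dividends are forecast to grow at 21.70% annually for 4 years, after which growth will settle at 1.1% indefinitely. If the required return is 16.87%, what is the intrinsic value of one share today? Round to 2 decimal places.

$98.38

Two-stage DDM. Project D₁…D_4 at 0.217, terminal growth 0.011, discount at r = 0.1687.
D_1 = 10.0037
D_2 = 12.1746
D_3 = 14.8164
D_4 = 18.0316
Terminal value at t=4: TV = D_5/(r−g) = 18.2299/(0.1687−0.011) = 115.5989
P₀ = 10.0037/(1+0.1687)^1 + 12.1746/(1+0.1687)^2 + 14.8164/(1+0.1687)^3 + 18.0316/(1+0.1687)^4 + 115.5989/(1+0.1687)^4 = 98.3848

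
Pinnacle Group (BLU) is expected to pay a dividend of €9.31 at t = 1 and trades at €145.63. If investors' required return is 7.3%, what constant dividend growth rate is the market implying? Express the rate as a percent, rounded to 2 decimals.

0.91%

From P₀ = D₁/(r − g), the implied growth is g = r − D₁/P₀.
g = 0.073 − 9.31/145.63 = 0.073 − 0.06393 = 0.00907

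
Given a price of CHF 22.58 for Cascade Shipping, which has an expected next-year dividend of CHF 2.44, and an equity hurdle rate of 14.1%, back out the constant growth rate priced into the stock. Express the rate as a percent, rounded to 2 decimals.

From P₀ = D₁/(r − g), the implied growth is g = r − D₁/P₀.
g = 0.141 − 2.44/22.58 = 0.141 − 0.10806 = 0.03294

3.29%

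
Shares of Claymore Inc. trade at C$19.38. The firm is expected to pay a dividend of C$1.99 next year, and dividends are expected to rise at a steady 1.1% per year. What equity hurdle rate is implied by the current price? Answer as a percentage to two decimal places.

11.37%

Rearranging the constant-growth DDM: r = D₁/P₀ + g.
r = 1.9900 / 19.38 + 0.011 = 0.10268 + 0.011 = 0.11368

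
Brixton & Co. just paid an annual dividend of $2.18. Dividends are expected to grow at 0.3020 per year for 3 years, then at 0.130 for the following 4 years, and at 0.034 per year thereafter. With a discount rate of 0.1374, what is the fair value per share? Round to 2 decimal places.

$53.35

Three-stage DDM. Project D₁…D_7; terminal Gordon value at t=7 with g = 0.034; discount at r = 0.1374.
D_1 = 2.8384
D_2 = 3.6955
D_3 = 4.8116
D_4 = 5.4371
D_5 = 6.1439
D_6 = 6.9426
D_7 = 7.8452
TV_7 = 8.1119/(0.1374−0.034) = 78.4519
P₀ = Σ Dₜ/(1+r)ᵗ + TV_7/(1+r)^7 = 53.3482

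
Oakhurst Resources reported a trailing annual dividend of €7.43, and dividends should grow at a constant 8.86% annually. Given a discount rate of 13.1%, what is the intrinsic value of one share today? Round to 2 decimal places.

€190.76

Gordon growth model: P₀ = D₁/(r − g). D₁ = 7.43 × (1 + 0.0886) = 8.0883.
P₀ = 8.0883 / (0.131 − 0.0886) = 8.0883 / 0.0424 = 190.7617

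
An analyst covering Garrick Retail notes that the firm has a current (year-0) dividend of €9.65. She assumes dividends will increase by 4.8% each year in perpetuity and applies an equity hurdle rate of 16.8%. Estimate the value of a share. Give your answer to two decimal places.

€84.28

Gordon growth model: P₀ = D₁/(r − g). D₁ = 9.65 × (1 + 0.048) = 10.1132.
P₀ = 10.1132 / (0.168 − 0.048) = 10.1132 / 0.12 = 84.2767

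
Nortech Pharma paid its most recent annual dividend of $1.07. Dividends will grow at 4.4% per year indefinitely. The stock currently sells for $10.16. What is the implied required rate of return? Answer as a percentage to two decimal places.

15.39%

Rearranging the constant-growth DDM: r = D₁/P₀ + g.
D₁ = 1.07 × (1 + 0.044) = 1.1171.
r = 1.1171 / 10.16 + 0.044 = 0.10995 + 0.044 = 0.15395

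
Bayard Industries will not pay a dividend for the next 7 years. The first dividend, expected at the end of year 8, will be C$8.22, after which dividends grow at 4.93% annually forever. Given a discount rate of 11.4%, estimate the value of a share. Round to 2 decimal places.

C$59.67

Deferred-dividend DDM. At t=7 the remaining stream is a growing perpetuity with first payment D_8 = 8.22.
V_7 = D_8/(r−g) = 8.22/(0.114−0.0493) = 127.0479
P₀ = V_7/(1+r)^7 = 127.0479/(1+0.114)^7 = 59.6721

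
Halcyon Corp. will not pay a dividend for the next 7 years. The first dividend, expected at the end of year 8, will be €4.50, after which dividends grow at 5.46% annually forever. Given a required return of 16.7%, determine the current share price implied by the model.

Deferred-dividend DDM. At t=7 the remaining stream is a growing perpetuity with first payment D_8 = 4.50.
V_7 = D_8/(r−g) = 4.50/(0.167−0.0546) = 40.0356
P₀ = V_7/(1+r)^7 = 40.0356/(1+0.167)^7 = 13.5816

€13.58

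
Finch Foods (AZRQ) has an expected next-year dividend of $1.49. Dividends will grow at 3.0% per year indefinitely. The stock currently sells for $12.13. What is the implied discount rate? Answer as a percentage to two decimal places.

15.28%

Rearranging the constant-growth DDM: r = D₁/P₀ + g.
r = 1.4900 / 12.13 + 0.03 = 0.12284 + 0.03 = 0.15284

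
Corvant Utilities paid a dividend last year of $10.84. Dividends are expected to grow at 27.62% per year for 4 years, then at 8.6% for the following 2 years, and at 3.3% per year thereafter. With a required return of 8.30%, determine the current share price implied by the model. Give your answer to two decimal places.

Three-stage DDM. Project D₁…D_6; terminal Gordon value at t=6 with g = 0.033; discount at r = 0.083.
D_1 = 13.8340
D_2 = 17.6550
D_3 = 22.5313
D_4 = 28.7544
D_5 = 31.2273
D_6 = 33.9128
TV_6 = 35.0319/(0.083−0.033) = 700.6388
P₀ = Σ Dₜ/(1+r)ᵗ + TV_6/(1+r)^6 = 542.6780

$542.68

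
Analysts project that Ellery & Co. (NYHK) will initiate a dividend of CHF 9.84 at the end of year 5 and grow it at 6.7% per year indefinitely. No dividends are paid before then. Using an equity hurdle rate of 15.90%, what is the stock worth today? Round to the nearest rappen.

Deferred-dividend DDM. At t=4 the remaining stream is a growing perpetuity with first payment D_5 = 9.84.
V_4 = D_5/(r−g) = 9.84/(0.159−0.067) = 106.9565
P₀ = V_4/(1+r)^4 = 106.9565/(1+0.159)^4 = 59.2753

CHF 59.28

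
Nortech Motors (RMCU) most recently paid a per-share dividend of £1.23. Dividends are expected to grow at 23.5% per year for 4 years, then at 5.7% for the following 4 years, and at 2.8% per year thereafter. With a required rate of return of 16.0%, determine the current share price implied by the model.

£19.29

Three-stage DDM. Project D₁…D_8; terminal Gordon value at t=8 with g = 0.028; discount at r = 0.16.
D_1 = 1.5190
D_2 = 1.8760
D_3 = 2.3169
D_4 = 2.8614
D_5 = 3.0245
D_6 = 3.1969
D_7 = 3.3791
D_8 = 3.5717
TV_8 = 3.6717/(0.16−0.028) = 27.8158
P₀ = Σ Dₜ/(1+r)ᵗ + TV_8/(1+r)^8 = 19.2901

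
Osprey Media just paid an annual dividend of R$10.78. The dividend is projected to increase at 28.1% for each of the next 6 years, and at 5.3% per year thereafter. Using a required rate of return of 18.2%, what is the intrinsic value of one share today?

R$229.10

Two-stage DDM. Project D₁…D_6 at 0.281, terminal growth 0.053, discount at r = 0.182.
D_1 = 13.8092
D_2 = 17.6896
D_3 = 22.6603
D_4 = 29.0279
D_5 = 37.1847
D_6 = 47.6336
Terminal value at t=6: TV = D_7/(r−g) = 50.1582/(0.182−0.053) = 388.8232
P₀ = 13.8092/(1+0.182)^1 + 17.6896/(1+0.182)^2 + 22.6603/(1+0.182)^3 + 29.0279/(1+0.182)^4 + 37.1847/(1+0.182)^5 + 47.6336/(1+0.182)^6 + 388.8232/(1+0.182)^6 = 229.0970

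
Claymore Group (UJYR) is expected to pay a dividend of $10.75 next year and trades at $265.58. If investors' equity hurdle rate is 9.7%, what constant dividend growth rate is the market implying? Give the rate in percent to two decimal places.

From P₀ = D₁/(r − g), the implied growth is g = r − D₁/P₀.
g = 0.097 − 10.75/265.58 = 0.097 − 0.04048 = 0.05652

5.65%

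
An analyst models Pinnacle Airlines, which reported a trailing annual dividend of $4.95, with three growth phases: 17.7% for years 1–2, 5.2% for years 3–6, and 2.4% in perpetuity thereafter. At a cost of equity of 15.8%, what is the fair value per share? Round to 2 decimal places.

Three-stage DDM. Project D₁…D_6; terminal Gordon value at t=6 with g = 0.024; discount at r = 0.158.
D_1 = 5.8262
D_2 = 6.8574
D_3 = 7.2140
D_4 = 7.5891
D_5 = 7.9837
D_6 = 8.3989
TV_6 = 8.6004/(0.158−0.024) = 64.1824
P₀ = Σ Dₜ/(1+r)ᵗ + TV_6/(1+r)^6 = 52.9456

$52.95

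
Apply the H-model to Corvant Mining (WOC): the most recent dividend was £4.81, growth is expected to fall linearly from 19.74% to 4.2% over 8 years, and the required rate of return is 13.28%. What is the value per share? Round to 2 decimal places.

£88.13

H-model: P₀ = D₀[(1+g_L) + H(g_S−g_L)]/(r−g_L), with H = 8/2 = 4.
P₀ = 4.81 × [(1+0.042) + 4×(0.1974−0.042)] / (0.1328−0.042)
   = 4.81 × 1.6636 / 0.0908 = 88.1268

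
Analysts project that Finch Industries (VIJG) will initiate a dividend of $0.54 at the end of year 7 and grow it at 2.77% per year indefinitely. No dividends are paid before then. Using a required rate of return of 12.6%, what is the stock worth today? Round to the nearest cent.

$2.70

Deferred-dividend DDM. At t=6 the remaining stream is a growing perpetuity with first payment D_7 = 0.54.
V_6 = D_7/(r−g) = 0.54/(0.126−0.0277) = 5.4934
P₀ = V_6/(1+r)^6 = 5.4934/(1+0.126)^6 = 2.6953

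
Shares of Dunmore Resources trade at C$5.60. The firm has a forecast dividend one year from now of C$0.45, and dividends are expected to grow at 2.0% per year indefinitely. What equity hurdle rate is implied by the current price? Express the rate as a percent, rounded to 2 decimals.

Rearranging the constant-growth DDM: r = D₁/P₀ + g.
r = 0.4500 / 5.60 + 0.02 = 0.08036 + 0.02 = 0.10036

10.04%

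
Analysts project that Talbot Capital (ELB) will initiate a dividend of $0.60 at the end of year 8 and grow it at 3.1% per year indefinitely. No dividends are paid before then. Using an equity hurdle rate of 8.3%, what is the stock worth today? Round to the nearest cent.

Deferred-dividend DDM. At t=7 the remaining stream is a growing perpetuity with first payment D_8 = 0.60.
V_7 = D_8/(r−g) = 0.60/(0.083−0.031) = 11.5385
P₀ = V_7/(1+r)^7 = 11.5385/(1+0.083)^7 = 6.6031

$6.60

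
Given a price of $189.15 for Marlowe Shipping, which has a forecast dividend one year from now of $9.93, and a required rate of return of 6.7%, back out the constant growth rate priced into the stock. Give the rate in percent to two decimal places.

1.45%

From P₀ = D₁/(r − g), the implied growth is g = r − D₁/P₀.
g = 0.067 − 9.93/189.15 = 0.067 − 0.05250 = 0.01450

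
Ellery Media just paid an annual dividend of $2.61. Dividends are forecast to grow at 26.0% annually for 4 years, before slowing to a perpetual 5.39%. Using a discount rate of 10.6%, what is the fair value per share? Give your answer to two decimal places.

Two-stage DDM. Project D₁…D_4 at 0.26, terminal growth 0.0539, discount at r = 0.106.
D_1 = 3.2886
D_2 = 4.1436
D_3 = 5.2210
D_4 = 6.5784
Terminal value at t=4: TV = D_5/(r−g) = 6.9330/(0.106−0.0539) = 133.0713
P₀ = 3.2886/(1+0.106)^1 + 4.1436/(1+0.106)^2 + 5.2210/(1+0.106)^3 + 6.5784/(1+0.106)^4 + 133.0713/(1+0.106)^4 = 103.5496

$103.55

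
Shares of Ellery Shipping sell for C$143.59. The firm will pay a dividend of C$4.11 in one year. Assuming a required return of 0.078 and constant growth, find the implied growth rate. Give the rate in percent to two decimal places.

From P₀ = D₁/(r − g), the implied growth is g = r − D₁/P₀.
g = 0.078 − 4.11/143.59 = 0.078 − 0.02862 = 0.04938

4.94%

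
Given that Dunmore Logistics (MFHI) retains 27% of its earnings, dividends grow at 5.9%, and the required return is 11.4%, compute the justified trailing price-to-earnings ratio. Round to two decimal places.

14.06

Payout ratio b = 1 − 0.27 = 0.73.
Justified trailing P/E = b(1+g)/(r−g) = 0.73×(1+0.059)/(0.114−0.059) = 14.0558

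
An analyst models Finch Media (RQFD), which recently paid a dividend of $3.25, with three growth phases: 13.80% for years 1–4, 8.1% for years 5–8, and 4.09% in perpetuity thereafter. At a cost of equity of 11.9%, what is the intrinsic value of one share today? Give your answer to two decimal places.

Three-stage DDM. Project D₁…D_8; terminal Gordon value at t=8 with g = 0.0409; discount at r = 0.119.
D_1 = 3.6985
D_2 = 4.2089
D_3 = 4.7897
D_4 = 5.4507
D_5 = 5.8922
D_6 = 6.3695
D_7 = 6.8854
D_8 = 7.4431
TV_8 = 7.7475/(0.119−0.0409) = 99.2003
P₀ = Σ Dₜ/(1+r)ᵗ + TV_8/(1+r)^8 = 66.6785

$66.68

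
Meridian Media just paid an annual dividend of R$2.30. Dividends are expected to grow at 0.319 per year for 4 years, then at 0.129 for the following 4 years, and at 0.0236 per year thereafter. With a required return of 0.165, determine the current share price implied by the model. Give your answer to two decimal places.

R$50.78

Three-stage DDM. Project D₁…D_8; terminal Gordon value at t=8 with g = 0.0236; discount at r = 0.165.
D_1 = 3.0337
D_2 = 4.0015
D_3 = 5.2779
D_4 = 6.9616
D_5 = 7.8596
D_6 = 8.8735
D_7 = 10.0182
D_8 = 11.3105
TV_8 = 11.5775/(0.165−0.0236) = 81.8773
P₀ = Σ Dₜ/(1+r)ᵗ + TV_8/(1+r)^8 = 50.7841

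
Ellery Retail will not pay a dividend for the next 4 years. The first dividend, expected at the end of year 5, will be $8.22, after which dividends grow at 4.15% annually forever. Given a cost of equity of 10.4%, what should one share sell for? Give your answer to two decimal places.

Deferred-dividend DDM. At t=4 the remaining stream is a growing perpetuity with first payment D_5 = 8.22.
V_4 = D_5/(r−g) = 8.22/(0.104−0.0415) = 131.5200
P₀ = V_4/(1+r)^4 = 131.5200/(1+0.104)^4 = 88.5351

$88.54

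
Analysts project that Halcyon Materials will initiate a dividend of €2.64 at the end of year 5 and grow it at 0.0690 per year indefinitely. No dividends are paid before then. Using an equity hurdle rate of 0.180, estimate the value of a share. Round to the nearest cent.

Deferred-dividend DDM. At t=4 the remaining stream is a growing perpetuity with first payment D_5 = 2.64.
V_4 = D_5/(r−g) = 2.64/(0.18−0.069) = 23.7838
P₀ = V_4/(1+r)^4 = 23.7838/(1+0.18)^4 = 12.2674

€12.27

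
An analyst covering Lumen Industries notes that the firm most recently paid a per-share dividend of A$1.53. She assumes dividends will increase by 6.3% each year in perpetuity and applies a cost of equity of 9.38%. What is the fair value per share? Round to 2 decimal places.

Gordon growth model: P₀ = D₁/(r − g). D₁ = 1.53 × (1 + 0.063) = 1.6264.
P₀ = 1.6264 / (0.0938 − 0.063) = 1.6264 / 0.0308 = 52.8049

A$52.80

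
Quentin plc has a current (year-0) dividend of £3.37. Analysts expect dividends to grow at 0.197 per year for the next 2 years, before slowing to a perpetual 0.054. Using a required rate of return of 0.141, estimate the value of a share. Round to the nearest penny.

£52.18

Two-stage DDM. Project D₁…D_2 at 0.197, terminal growth 0.054, discount at r = 0.141.
D_1 = 4.0339
D_2 = 4.8286
Terminal value at t=2: TV = D_3/(r−g) = 5.0893/(0.141−0.054) = 58.4978
P₀ = 4.0339/(1+0.141)^1 + 4.8286/(1+0.141)^2 + 58.4978/(1+0.141)^2 = 52.1776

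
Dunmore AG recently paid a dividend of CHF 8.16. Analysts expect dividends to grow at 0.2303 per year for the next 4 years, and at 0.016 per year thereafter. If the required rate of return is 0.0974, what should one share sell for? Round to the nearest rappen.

CHF 204.69

Two-stage DDM. Project D₁…D_4 at 0.2303, terminal growth 0.016, discount at r = 0.0974.
D_1 = 10.0392
D_2 = 12.3513
D_3 = 15.1958
D_4 = 18.6954
Terminal value at t=4: TV = D_5/(r−g) = 18.9945/(0.0974−0.016) = 233.3477
P₀ = 10.0392/(1+0.0974)^1 + 12.3513/(1+0.0974)^2 + 15.1958/(1+0.0974)^3 + 18.6954/(1+0.0974)^4 + 233.3477/(1+0.0974)^4 = 204.6886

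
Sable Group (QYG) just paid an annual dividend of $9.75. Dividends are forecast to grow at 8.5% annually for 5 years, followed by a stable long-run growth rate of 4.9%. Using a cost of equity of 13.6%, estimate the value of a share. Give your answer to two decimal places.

Two-stage DDM. Project D₁…D_5 at 0.085, terminal growth 0.049, discount at r = 0.136.
D_1 = 10.5787
D_2 = 11.4779
D_3 = 12.4536
D_4 = 13.5121
D_5 = 14.6607
Terminal value at t=5: TV = D_6/(r−g) = 15.3790/(0.136−0.049) = 176.7704
P₀ = 10.5787/(1+0.136)^1 + 11.4779/(1+0.136)^2 + 12.4536/(1+0.136)^3 + 13.5121/(1+0.136)^4 + 14.6607/(1+0.136)^5 + 176.7704/(1+0.136)^5 = 136.0010

$136.00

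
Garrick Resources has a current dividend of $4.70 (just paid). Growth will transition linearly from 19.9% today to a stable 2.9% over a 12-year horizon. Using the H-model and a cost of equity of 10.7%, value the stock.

$123.47

H-model: P₀ = D₀[(1+g_L) + H(g_S−g_L)]/(r−g_L), with H = 12/2 = 6.
P₀ = 4.70 × [(1+0.029) + 6×(0.199−0.029)] / (0.107−0.029)
   = 4.70 × 2.0490 / 0.078 = 123.4654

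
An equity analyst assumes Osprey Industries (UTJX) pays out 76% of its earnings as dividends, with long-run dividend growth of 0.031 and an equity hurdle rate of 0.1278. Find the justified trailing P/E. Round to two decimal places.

Justified trailing P/E = b(1+g)/(r−g) = 0.76×(1+0.031)/(0.1278−0.031) = 8.0946

8.09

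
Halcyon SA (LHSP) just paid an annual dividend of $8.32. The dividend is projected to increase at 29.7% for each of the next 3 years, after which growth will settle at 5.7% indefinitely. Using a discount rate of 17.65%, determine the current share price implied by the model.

$129.03

Two-stage DDM. Project D₁…D_3 at 0.297, terminal growth 0.057, discount at r = 0.1765.
D_1 = 10.7910
D_2 = 13.9960
D_3 = 18.1528
Terminal value at t=3: TV = D_4/(r−g) = 19.1875/(0.1765−0.057) = 160.5648
P₀ = 10.7910/(1+0.1765)^1 + 13.9960/(1+0.1765)^2 + 18.1528/(1+0.1765)^3 + 160.5648/(1+0.1765)^3 = 129.0304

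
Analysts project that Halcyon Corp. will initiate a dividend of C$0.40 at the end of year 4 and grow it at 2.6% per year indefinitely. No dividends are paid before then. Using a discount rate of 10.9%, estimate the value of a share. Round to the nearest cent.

Deferred-dividend DDM. At t=3 the remaining stream is a growing perpetuity with first payment D_4 = 0.40.
V_3 = D_4/(r−g) = 0.40/(0.109−0.026) = 4.8193
P₀ = V_3/(1+r)^3 = 4.8193/(1+0.109)^3 = 3.5334

C$3.53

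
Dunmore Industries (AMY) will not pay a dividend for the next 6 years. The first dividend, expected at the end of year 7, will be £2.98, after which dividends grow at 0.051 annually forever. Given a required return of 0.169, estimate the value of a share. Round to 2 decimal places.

£9.90

Deferred-dividend DDM. At t=6 the remaining stream is a growing perpetuity with first payment D_7 = 2.98.
V_6 = D_7/(r−g) = 2.98/(0.169−0.051) = 25.2542
P₀ = V_6/(1+r)^6 = 25.2542/(1+0.169)^6 = 9.8957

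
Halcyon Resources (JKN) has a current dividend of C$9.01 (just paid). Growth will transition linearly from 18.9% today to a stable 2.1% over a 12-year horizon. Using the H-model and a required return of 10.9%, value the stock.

C$207.74

H-model: P₀ = D₀[(1+g_L) + H(g_S−g_L)]/(r−g_L), with H = 12/2 = 6.
P₀ = 9.01 × [(1+0.021) + 6×(0.189−0.021)] / (0.109−0.021)
   = 9.01 × 2.0290 / 0.088 = 207.7419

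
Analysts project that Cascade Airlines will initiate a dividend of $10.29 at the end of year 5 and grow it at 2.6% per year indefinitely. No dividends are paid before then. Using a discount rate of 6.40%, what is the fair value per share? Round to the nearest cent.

$211.28

Deferred-dividend DDM. At t=4 the remaining stream is a growing perpetuity with first payment D_5 = 10.29.
V_4 = D_5/(r−g) = 10.29/(0.064−0.026) = 270.7895
P₀ = V_4/(1+r)^4 = 270.7895/(1+0.064)^4 = 211.2833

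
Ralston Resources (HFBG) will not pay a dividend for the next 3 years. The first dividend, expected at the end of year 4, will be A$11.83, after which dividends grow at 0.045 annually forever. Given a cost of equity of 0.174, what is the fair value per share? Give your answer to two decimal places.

Deferred-dividend DDM. At t=3 the remaining stream is a growing perpetuity with first payment D_4 = 11.83.
V_3 = D_4/(r−g) = 11.83/(0.174−0.045) = 91.7054
P₀ = V_3/(1+r)^3 = 91.7054/(1+0.174)^3 = 56.6749

A$56.67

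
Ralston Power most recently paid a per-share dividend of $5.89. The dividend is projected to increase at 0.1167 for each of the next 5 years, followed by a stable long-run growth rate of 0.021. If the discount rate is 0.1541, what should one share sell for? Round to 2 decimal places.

Two-stage DDM. Project D₁…D_5 at 0.1167, terminal growth 0.021, discount at r = 0.1541.
D_1 = 6.5774
D_2 = 7.3449
D_3 = 8.2021
D_4 = 9.1593
D_5 = 10.2282
Terminal value at t=5: TV = D_6/(r−g) = 10.4430/(0.1541−0.021) = 78.4595
P₀ = 6.5774/(1+0.1541)^1 + 7.3449/(1+0.1541)^2 + 8.2021/(1+0.1541)^3 + 9.1593/(1+0.1541)^4 + 10.2282/(1+0.1541)^5 + 78.4595/(1+0.1541)^5 = 65.0279

$65.03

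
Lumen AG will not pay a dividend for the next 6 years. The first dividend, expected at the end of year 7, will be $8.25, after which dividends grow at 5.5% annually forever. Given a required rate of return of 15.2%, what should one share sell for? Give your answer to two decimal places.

Deferred-dividend DDM. At t=6 the remaining stream is a growing perpetuity with first payment D_7 = 8.25.
V_6 = D_7/(r−g) = 8.25/(0.152−0.055) = 85.0515
P₀ = V_6/(1+r)^6 = 85.0515/(1+0.152)^6 = 36.3888

$36.39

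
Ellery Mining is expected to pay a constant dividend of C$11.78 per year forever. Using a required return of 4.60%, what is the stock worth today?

C$256.09

Zero-growth DDM (perpetuity): P₀ = D/r = 11.78 / 0.046 = 256.0870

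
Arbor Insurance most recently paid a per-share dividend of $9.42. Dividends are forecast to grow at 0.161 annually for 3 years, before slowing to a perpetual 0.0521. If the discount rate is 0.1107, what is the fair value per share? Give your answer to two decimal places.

$224.06

Two-stage DDM. Project D₁…D_3 at 0.161, terminal growth 0.0521, discount at r = 0.1107.
D_1 = 10.9366
D_2 = 12.6974
D_3 = 14.7417
Terminal value at t=3: TV = D_4/(r−g) = 15.5097/(0.1107−0.0521) = 264.6714
P₀ = 10.9366/(1+0.1107)^1 + 12.6974/(1+0.1107)^2 + 14.7417/(1+0.1107)^3 + 264.6714/(1+0.1107)^3 = 224.0575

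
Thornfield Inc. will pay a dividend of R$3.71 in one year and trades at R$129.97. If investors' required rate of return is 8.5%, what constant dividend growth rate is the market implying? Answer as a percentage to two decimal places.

From P₀ = D₁/(r − g), the implied growth is g = r − D₁/P₀.
g = 0.085 − 3.71/129.97 = 0.085 − 0.02855 = 0.05645

5.65%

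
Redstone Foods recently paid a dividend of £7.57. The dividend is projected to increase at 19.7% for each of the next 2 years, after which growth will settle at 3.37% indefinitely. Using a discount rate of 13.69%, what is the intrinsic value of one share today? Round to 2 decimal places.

Two-stage DDM. Project D₁…D_2 at 0.197, terminal growth 0.0337, discount at r = 0.1369.
D_1 = 9.0613
D_2 = 10.8464
Terminal value at t=2: TV = D_3/(r−g) = 11.2119/(0.1369−0.0337) = 108.6423
P₀ = 9.0613/(1+0.1369)^1 + 10.8464/(1+0.1369)^2 + 108.6423/(1+0.1369)^2 = 100.4149

£100.41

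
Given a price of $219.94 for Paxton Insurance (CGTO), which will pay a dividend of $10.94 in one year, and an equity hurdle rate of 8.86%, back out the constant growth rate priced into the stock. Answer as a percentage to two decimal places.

3.89%

From P₀ = D₁/(r − g), the implied growth is g = r − D₁/P₀.
g = 0.0886 − 10.94/219.94 = 0.0886 − 0.04974 = 0.03886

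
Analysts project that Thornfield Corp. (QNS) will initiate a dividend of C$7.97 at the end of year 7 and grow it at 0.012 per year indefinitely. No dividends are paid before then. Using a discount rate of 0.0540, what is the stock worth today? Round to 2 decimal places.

Deferred-dividend DDM. At t=6 the remaining stream is a growing perpetuity with first payment D_7 = 7.97.
V_6 = D_7/(r−g) = 7.97/(0.054−0.012) = 189.7619
P₀ = V_6/(1+r)^6 = 189.7619/(1+0.054)^6 = 138.4093

C$138.41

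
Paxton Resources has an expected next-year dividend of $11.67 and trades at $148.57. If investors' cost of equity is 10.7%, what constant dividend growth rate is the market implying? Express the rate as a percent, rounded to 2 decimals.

From P₀ = D₁/(r − g), the implied growth is g = r − D₁/P₀.
g = 0.107 − 11.67/148.57 = 0.107 − 0.07855 = 0.02845

2.85%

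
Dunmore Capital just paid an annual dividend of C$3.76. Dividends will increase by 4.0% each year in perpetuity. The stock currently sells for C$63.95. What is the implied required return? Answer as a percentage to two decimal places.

Rearranging the constant-growth DDM: r = D₁/P₀ + g.
D₁ = 3.76 × (1 + 0.04) = 3.9104.
r = 3.9104 / 63.95 + 0.04 = 0.06115 + 0.04 = 0.10115

10.11%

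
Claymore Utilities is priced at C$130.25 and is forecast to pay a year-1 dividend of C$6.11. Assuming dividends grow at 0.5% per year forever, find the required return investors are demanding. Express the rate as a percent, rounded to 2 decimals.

Rearranging the constant-growth DDM: r = D₁/P₀ + g.
r = 6.1100 / 130.25 + 0.005 = 0.04691 + 0.005 = 0.05191

5.19%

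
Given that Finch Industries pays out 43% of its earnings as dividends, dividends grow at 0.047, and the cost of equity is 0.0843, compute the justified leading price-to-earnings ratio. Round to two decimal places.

Justified leading P/E = b/(r−g) = 0.43/(0.0843−0.047) = 11.5282

11.53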